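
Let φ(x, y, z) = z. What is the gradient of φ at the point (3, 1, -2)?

(0, 0, 1)

∂φ/∂x = 0
∂φ/∂y = 0
∂φ/∂z = 1
∇φ = (0, 0, 1)
At (3, 1, -2): (0, 0, 1).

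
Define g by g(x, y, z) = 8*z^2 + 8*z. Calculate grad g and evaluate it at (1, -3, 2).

(0, 0, 40)

∂g/∂x = 0
∂g/∂y = 0
∂g/∂z = 16*z + 8
∇g = (0, 0, 16*z + 8)
At (1, -3, 2): (0, 0, 40).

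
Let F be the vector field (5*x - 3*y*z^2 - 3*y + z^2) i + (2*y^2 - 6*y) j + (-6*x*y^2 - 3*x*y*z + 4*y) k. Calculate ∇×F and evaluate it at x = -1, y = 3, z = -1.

(37, 61, 6)

(∇×F)₁ = ∂F₃/∂y − ∂F₂/∂z = -12*x*y - 3*x*z + 4
(∇×F)₂ = ∂F₁/∂z − ∂F₃/∂x = 6*y^2 - 3*y*z + 2*z
(∇×F)₃ = ∂F₂/∂x − ∂F₁/∂y = 3*z^2 + 3
∇×F = (-12*x*y - 3*x*z + 4, 6*y^2 - 3*y*z + 2*z, 3*z^2 + 3)
At (-1, 3, -1): (37, 61, 6).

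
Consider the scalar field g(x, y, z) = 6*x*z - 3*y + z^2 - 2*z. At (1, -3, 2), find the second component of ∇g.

-3

(∇g)_2 = ∂g/∂y = -3
At (1, -3, 2): -3.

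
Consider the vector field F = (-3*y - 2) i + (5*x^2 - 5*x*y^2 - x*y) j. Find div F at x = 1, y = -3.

∂F₁/∂x = 0
∂F₂/∂y = -10*x*y - x
∇·F = -10*x*y - x
At (1, -3): 29.

29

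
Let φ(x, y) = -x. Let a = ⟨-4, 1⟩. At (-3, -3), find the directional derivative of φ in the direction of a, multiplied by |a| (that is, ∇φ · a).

4

∂φ/∂x = -1
∂φ/∂y = 0
∇φ at (-3, -3) = (-1, 0)
∇φ · a = (-1)(-4) + (0)(1) = 4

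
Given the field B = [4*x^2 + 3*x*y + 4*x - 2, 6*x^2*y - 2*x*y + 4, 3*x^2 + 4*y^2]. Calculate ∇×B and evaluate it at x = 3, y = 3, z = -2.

(24, -18, 93)

(∇×B)₁ = ∂B₃/∂y − ∂B₂/∂z = 8*y
(∇×B)₂ = ∂B₁/∂z − ∂B₃/∂x = -6*x
(∇×B)₃ = ∂B₂/∂x − ∂B₁/∂y = 12*x*y - 3*x - 2*y
∇×B = (8*y, -6*x, 12*x*y - 3*x - 2*y)
At (3, 3, -2): (24, -18, 93).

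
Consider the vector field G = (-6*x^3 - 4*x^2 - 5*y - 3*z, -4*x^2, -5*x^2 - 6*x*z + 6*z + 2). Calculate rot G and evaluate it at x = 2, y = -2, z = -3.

(0, -1, -11)

(∇×G)₁ = ∂G₃/∂y − ∂G₂/∂z = 0
(∇×G)₂ = ∂G₁/∂z − ∂G₃/∂x = 10*x + 6*z - 3
(∇×G)₃ = ∂G₂/∂x − ∂G₁/∂y = -8*x + 5
∇×G = (0, 10*x + 6*z - 3, -8*x + 5)
At (2, -2, -3): (0, -1, -11).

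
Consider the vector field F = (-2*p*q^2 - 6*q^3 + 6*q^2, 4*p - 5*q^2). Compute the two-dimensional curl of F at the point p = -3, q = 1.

-2

∂F₂/∂p = 4
∂F₁/∂q = -4*p*q - 18*q^2 + 12*q
Scalar curl = 4*p*q + 18*q^2 - 12*q + 4
At (-3, 1): -2.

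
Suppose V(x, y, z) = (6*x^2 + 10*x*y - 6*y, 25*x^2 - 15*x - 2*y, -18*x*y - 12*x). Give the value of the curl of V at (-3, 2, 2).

(54, 48, -129)

(∇×V)₁ = ∂V₃/∂y − ∂V₂/∂z = -18*x
(∇×V)₂ = ∂V₁/∂z − ∂V₃/∂x = 18*y + 12
(∇×V)₃ = ∂V₂/∂x − ∂V₁/∂y = 40*x - 9
∇×V = (-18*x, 18*y + 12, 40*x - 9)
At (-3, 2, 2): (54, 48, -129).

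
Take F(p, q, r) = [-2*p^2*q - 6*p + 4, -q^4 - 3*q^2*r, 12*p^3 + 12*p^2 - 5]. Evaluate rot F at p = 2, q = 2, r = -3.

(12, -192, 8)

(∇×F)₁ = ∂F₃/∂q − ∂F₂/∂r = 3*q^2
(∇×F)₂ = ∂F₁/∂r − ∂F₃/∂p = -36*p^2 - 24*p
(∇×F)₃ = ∂F₂/∂p − ∂F₁/∂q = 2*p^2
∇×F = (3*q^2, -36*p^2 - 24*p, 2*p^2)
At (2, 2, -3): (12, -192, 8).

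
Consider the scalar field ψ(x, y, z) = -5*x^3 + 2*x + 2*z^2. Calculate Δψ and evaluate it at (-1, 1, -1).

∂²ψ/∂x² = -30*x
∂²ψ/∂y² = 0
∂²ψ/∂z² = 4
∇²ψ = -30*x + 4
At (-1, 1, -1): 34.

34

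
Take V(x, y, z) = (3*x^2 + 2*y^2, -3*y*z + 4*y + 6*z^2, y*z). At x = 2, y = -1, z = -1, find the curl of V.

(∇×V)₁ = ∂V₃/∂y − ∂V₂/∂z = 3*y - 11*z
(∇×V)₂ = ∂V₁/∂z − ∂V₃/∂x = 0
(∇×V)₃ = ∂V₂/∂x − ∂V₁/∂y = -4*y
∇×V = (3*y - 11*z, 0, -4*y)
At (2, -1, -1): (8, 0, 4).

(8, 0, 4)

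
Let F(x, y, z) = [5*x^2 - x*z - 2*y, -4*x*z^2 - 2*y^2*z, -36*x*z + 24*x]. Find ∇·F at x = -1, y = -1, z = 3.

∂F₁/∂x = 10*x - z
∂F₂/∂y = -4*y*z
∂F₃/∂z = -36*x
∇·F = -26*x - 4*y*z - z
At (-1, -1, 3): 35.

35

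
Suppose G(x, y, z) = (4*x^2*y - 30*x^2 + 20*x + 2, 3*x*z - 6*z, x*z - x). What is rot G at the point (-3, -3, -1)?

(15, 2, -39)

(∇×G)₁ = ∂G₃/∂y − ∂G₂/∂z = -3*x + 6
(∇×G)₂ = ∂G₁/∂z − ∂G₃/∂x = -z + 1
(∇×G)₃ = ∂G₂/∂x − ∂G₁/∂y = -4*x^2 + 3*z
∇×G = (-3*x + 6, -z + 1, -4*x^2 + 3*z)
At (-3, -3, -1): (15, 2, -39).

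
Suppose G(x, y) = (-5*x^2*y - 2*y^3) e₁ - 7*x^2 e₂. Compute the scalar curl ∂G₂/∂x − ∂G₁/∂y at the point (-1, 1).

25

∂G₂/∂x = -14*x
∂G₁/∂y = -5*x^2 - 6*y^2
Scalar curl = 5*x^2 - 14*x + 6*y^2
At (-1, 1): 25.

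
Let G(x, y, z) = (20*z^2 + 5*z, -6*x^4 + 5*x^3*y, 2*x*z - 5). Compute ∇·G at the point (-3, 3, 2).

-141

∂G₁/∂x = 0
∂G₂/∂y = 5*x^3
∂G₃/∂z = 2*x
∇·G = 5*x^3 + 2*x
At (-3, 3, 2): -141.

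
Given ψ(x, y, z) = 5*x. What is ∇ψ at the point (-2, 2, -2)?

∂ψ/∂x = 5
∂ψ/∂y = 0
∂ψ/∂z = 0
∇ψ = (5, 0, 0)
At (-2, 2, -2): (5, 0, 0).

(5, 0, 0)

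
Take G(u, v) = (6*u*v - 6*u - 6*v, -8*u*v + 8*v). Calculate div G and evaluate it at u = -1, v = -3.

∂G₁/∂u = 6*v - 6
∂G₂/∂v = -8*u + 8
∇·G = -8*u + 6*v + 2
At (-1, -3): -8.

-8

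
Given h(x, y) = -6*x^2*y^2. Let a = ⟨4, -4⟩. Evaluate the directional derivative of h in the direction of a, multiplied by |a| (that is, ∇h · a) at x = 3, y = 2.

∂h/∂x = -12*x*y^2
∂h/∂y = -12*x^2*y
∇h at (3, 2) = (-144, -216)
∇h · a = (-144)(4) + (-216)(-4) = 288

288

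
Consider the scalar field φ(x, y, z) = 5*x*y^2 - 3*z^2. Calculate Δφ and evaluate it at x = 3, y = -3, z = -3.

∂²φ/∂x² = 0
∂²φ/∂y² = 10*x
∂²φ/∂z² = -6
∇²φ = 10*x - 6
At (3, -3, -3): 24.

24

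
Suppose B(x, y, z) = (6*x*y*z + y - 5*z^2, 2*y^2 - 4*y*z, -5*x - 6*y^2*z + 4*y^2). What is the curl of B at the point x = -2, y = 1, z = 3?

(-24, -37, 35)

(∇×B)₁ = ∂B₃/∂y − ∂B₂/∂z = -12*y*z + 12*y
(∇×B)₂ = ∂B₁/∂z − ∂B₃/∂x = 6*x*y - 10*z + 5
(∇×B)₃ = ∂B₂/∂x − ∂B₁/∂y = -6*x*z - 1
∇×B = (-12*y*z + 12*y, 6*x*y - 10*z + 5, -6*x*z - 1)
At (-2, 1, 3): (-24, -37, 35).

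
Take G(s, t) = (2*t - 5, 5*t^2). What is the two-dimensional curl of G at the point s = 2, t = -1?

∂G₂/∂s = 0
∂G₁/∂t = 2
Scalar curl = -2
At (2, -1): -2.

-2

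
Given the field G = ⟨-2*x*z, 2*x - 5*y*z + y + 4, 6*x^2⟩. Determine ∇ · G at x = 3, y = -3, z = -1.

8

∂G₁/∂x = -2*z
∂G₂/∂y = -5*z + 1
∂G₃/∂z = 0
∇·G = -7*z + 1
At (3, -3, -1): 8.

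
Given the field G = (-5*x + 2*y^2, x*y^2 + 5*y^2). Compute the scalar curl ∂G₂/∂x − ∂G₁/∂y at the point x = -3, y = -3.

21

∂G₂/∂x = y^2
∂G₁/∂y = 4*y
Scalar curl = y^2 - 4*y
At (-3, -3): 21.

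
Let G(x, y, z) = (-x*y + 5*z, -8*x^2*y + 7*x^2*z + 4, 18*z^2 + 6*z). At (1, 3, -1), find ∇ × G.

(∇×G)₁ = ∂G₃/∂y − ∂G₂/∂z = -7*x^2
(∇×G)₂ = ∂G₁/∂z − ∂G₃/∂x = 5
(∇×G)₃ = ∂G₂/∂x − ∂G₁/∂y = -16*x*y + 14*x*z + x
∇×G = (-7*x^2, 5, -16*x*y + 14*x*z + x)
At (1, 3, -1): (-7, 5, -61).

(-7, 5, -61)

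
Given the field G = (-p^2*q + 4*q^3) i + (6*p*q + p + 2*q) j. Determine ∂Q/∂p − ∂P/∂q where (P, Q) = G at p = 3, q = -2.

∂G₂/∂p = 6*q + 1
∂G₁/∂q = -p^2 + 12*q^2
Scalar curl = p^2 - 12*q^2 + 6*q + 1
At (3, -2): -50.

-50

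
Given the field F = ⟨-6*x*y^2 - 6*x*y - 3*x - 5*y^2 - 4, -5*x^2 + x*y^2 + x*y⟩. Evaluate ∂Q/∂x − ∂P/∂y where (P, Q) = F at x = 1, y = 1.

20

∂F₂/∂x = -10*x + y^2 + y
∂F₁/∂y = -12*x*y - 6*x - 10*y
Scalar curl = 12*x*y - 4*x + y^2 + 11*y
At (1, 1): 20.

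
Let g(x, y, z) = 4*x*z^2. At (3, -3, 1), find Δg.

24

∂²g/∂x² = 0
∂²g/∂y² = 0
∂²g/∂z² = 8*x
∇²g = 8*x
At (3, -3, 1): 24.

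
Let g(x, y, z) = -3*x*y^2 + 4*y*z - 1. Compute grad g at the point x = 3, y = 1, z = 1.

∂g/∂x = -3*y^2
∂g/∂y = -6*x*y + 4*z
∂g/∂z = 4*y
∇g = (-3*y^2, -6*x*y + 4*z, 4*y)
At (3, 1, 1): (-3, -14, 4).

(-3, -14, 4)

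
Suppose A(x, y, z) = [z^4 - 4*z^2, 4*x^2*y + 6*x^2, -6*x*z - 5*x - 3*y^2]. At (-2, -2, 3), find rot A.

(12, 107, 8)

(∇×A)₁ = ∂A₃/∂y − ∂A₂/∂z = -6*y
(∇×A)₂ = ∂A₁/∂z − ∂A₃/∂x = 4*z^3 - 2*z + 5
(∇×A)₃ = ∂A₂/∂x − ∂A₁/∂y = 8*x*y + 12*x
∇×A = (-6*y, 4*z^3 - 2*z + 5, 8*x*y + 12*x)
At (-2, -2, 3): (12, 107, 8).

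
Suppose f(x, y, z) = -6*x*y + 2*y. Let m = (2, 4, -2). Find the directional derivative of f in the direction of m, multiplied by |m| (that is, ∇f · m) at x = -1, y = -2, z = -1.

∂f/∂x = -6*y
∂f/∂y = -6*x + 2
∂f/∂z = 0
∇f at (-1, -2, -1) = (12, 8, 0)
∇f · m = (12)(2) + (8)(4) + (0)(-2) = 56

56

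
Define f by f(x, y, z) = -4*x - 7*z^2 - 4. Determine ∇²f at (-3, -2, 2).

∂²f/∂x² = 0
∂²f/∂y² = 0
∂²f/∂z² = -14
∇²f = -14
At (-3, -2, 2): -14.

-14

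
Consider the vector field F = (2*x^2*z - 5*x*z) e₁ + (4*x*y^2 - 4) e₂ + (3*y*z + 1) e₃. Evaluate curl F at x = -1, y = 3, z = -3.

(-9, 7, 36)

(∇×F)₁ = ∂F₃/∂y − ∂F₂/∂z = 3*z
(∇×F)₂ = ∂F₁/∂z − ∂F₃/∂x = 2*x^2 - 5*x
(∇×F)₃ = ∂F₂/∂x − ∂F₁/∂y = 4*y^2
∇×F = (3*z, 2*x^2 - 5*x, 4*y^2)
At (-1, 3, -3): (-9, 7, 36).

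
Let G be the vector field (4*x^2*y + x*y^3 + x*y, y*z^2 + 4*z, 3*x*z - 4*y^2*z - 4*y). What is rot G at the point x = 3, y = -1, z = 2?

(∇×G)₁ = ∂G₃/∂y − ∂G₂/∂z = -10*y*z - 8
(∇×G)₂ = ∂G₁/∂z − ∂G₃/∂x = -3*z
(∇×G)₃ = ∂G₂/∂x − ∂G₁/∂y = -4*x^2 - 3*x*y^2 - x
∇×G = (-10*y*z - 8, -3*z, -4*x^2 - 3*x*y^2 - x)
At (3, -1, 2): (12, -6, -48).

(12, -6, -48)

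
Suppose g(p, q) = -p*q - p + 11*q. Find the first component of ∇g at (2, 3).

-4

(∇g)_1 = ∂g/∂p = -q - 1
At (2, 3): -4.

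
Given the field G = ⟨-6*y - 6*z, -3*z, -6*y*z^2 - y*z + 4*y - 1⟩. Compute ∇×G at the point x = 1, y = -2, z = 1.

(0, -6, 6)

(∇×G)₁ = ∂G₃/∂y − ∂G₂/∂z = -6*z^2 - z + 7
(∇×G)₂ = ∂G₁/∂z − ∂G₃/∂x = -6
(∇×G)₃ = ∂G₂/∂x − ∂G₁/∂y = 6
∇×G = (-6*z^2 - z + 7, -6, 6)
At (1, -2, 1): (0, -6, 6).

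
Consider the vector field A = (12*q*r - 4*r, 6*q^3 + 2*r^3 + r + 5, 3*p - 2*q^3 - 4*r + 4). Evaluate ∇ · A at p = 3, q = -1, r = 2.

14

∂A₁/∂p = 0
∂A₂/∂q = 18*q^2
∂A₃/∂r = -4
∇·A = 18*q^2 - 4
At (3, -1, 2): 14.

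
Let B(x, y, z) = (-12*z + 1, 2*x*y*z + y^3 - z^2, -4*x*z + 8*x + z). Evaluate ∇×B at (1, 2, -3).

(-10, -32, -12)

(∇×B)₁ = ∂B₃/∂y − ∂B₂/∂z = -2*x*y + 2*z
(∇×B)₂ = ∂B₁/∂z − ∂B₃/∂x = 4*z - 20
(∇×B)₃ = ∂B₂/∂x − ∂B₁/∂y = 2*y*z
∇×B = (-2*x*y + 2*z, 4*z - 20, 2*y*z)
At (1, 2, -3): (-10, -32, -12).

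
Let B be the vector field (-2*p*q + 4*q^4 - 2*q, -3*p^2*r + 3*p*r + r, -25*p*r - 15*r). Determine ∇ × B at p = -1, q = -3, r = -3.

(∇×B)₁ = ∂B₃/∂q − ∂B₂/∂r = 3*p^2 - 3*p - 1
(∇×B)₂ = ∂B₁/∂r − ∂B₃/∂p = 25*r
(∇×B)₃ = ∂B₂/∂p − ∂B₁/∂q = -6*p*r + 2*p - 16*q^3 + 3*r + 2
∇×B = (3*p^2 - 3*p - 1, 25*r, -6*p*r + 2*p - 16*q^3 + 3*r + 2)
At (-1, -3, -3): (5, -75, 405).

(5, -75, 405)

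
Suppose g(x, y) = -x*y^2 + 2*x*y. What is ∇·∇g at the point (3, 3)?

-6

∂²g/∂x² = 0
∂²g/∂y² = -2*x
∇²g = -2*x
At (3, 3): -6.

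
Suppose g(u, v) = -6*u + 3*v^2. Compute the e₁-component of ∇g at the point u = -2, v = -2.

-6

(∇g)_1 = ∂g/∂u = -6
At (-2, -2): -6.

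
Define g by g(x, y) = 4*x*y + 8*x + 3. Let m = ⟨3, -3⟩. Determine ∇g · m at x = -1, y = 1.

48

∂g/∂x = 4*y + 8
∂g/∂y = 4*x
∇g at (-1, 1) = (12, -4)
∇g · m = (12)(3) + (-4)(-3) = 48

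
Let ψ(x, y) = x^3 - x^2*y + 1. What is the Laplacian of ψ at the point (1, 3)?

∂²ψ/∂x² = 2*(3*x - y)
∂²ψ/∂y² = 0
∇²ψ = 6*x - 2*y
At (1, 3): 0.

0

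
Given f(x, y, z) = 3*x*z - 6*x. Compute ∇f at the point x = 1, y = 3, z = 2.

∂f/∂x = 3*z - 6
∂f/∂y = 0
∂f/∂z = 3*x
∇f = (3*z - 6, 0, 3*x)
At (1, 3, 2): (0, 0, 3).

(0, 0, 3)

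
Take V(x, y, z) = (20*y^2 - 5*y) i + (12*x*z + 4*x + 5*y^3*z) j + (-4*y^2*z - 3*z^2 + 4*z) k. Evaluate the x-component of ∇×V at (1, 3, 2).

(∇×V)_1 = ∂V₃/∂y − ∂V₂/∂z
= -8*y*z − (12*x + 5*y^3)
= -12*x - 5*y^3 - 8*y*z
At (1, 3, 2): -195.

-195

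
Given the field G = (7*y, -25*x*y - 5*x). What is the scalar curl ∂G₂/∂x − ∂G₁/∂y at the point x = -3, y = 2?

∂G₂/∂x = -25*y - 5
∂G₁/∂y = 7
Scalar curl = -25*y - 12
At (-3, 2): -62.

-62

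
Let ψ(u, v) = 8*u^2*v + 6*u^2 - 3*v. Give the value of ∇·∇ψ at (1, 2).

∂²ψ/∂u² = 4*(4*v + 3)
∂²ψ/∂v² = 0
∇²ψ = 16*v + 12
At (1, 2): 44.

44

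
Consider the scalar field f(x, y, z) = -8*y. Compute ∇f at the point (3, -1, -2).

∂f/∂x = 0
∂f/∂y = -8
∂f/∂z = 0
∇f = (0, -8, 0)
At (3, -1, -2): (0, -8, 0).

(0, -8, 0)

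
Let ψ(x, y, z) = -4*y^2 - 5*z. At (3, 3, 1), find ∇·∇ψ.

-8

∂²ψ/∂x² = 0
∂²ψ/∂y² = -8
∂²ψ/∂z² = 0
∇²ψ = -8
At (3, 3, 1): -8.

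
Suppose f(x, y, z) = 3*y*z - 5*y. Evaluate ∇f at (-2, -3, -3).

∂f/∂x = 0
∂f/∂y = 3*z - 5
∂f/∂z = 3*y
∇f = (0, 3*z - 5, 3*y)
At (-2, -3, -3): (0, -14, -9).

(0, -14, -9)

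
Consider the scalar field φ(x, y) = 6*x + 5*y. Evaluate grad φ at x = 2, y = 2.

(6, 5)

∂φ/∂x = 6
∂φ/∂y = 5
∇φ = (6, 5)
At (2, 2): (6, 5).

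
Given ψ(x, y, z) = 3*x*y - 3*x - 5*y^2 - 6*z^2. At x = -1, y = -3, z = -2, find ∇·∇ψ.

-22

∂²ψ/∂x² = 0
∂²ψ/∂y² = -10
∂²ψ/∂z² = -12
∇²ψ = -22
At (-1, -3, -2): -22.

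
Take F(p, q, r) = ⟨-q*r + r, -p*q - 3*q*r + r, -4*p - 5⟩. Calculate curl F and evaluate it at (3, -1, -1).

(∇×F)₁ = ∂F₃/∂q − ∂F₂/∂r = 3*q - 1
(∇×F)₂ = ∂F₁/∂r − ∂F₃/∂p = -q + 5
(∇×F)₃ = ∂F₂/∂p − ∂F₁/∂q = -q + r
∇×F = (3*q - 1, -q + 5, -q + r)
At (3, -1, -1): (-4, 6, 0).

(-4, 6, 0)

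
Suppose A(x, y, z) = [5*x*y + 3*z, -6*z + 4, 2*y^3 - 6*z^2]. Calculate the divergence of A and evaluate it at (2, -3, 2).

∂A₁/∂x = 5*y
∂A₂/∂y = 0
∂A₃/∂z = -12*z
∇·A = 5*y - 12*z
At (2, -3, 2): -39.

-39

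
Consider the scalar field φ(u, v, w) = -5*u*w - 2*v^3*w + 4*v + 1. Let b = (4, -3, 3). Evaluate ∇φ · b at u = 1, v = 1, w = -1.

∂φ/∂u = -5*w
∂φ/∂v = -6*v^2*w + 4
∂φ/∂w = -5*u - 2*v^3
∇φ at (1, 1, -1) = (5, 10, -7)
∇φ · b = (5)(4) + (10)(-3) + (-7)(3) = -31

-31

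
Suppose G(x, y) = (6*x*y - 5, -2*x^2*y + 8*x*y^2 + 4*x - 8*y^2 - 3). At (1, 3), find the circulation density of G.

58

∂G₂/∂x = -4*x*y + 8*y^2 + 4
∂G₁/∂y = 6*x
Scalar curl = -4*x*y - 6*x + 8*y^2 + 4
At (1, 3): 58.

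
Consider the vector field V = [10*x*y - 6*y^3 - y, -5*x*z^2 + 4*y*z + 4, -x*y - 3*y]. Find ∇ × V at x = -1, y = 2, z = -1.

(0, 2, 78)

(∇×V)₁ = ∂V₃/∂y − ∂V₂/∂z = 10*x*z - x - 4*y - 3
(∇×V)₂ = ∂V₁/∂z − ∂V₃/∂x = y
(∇×V)₃ = ∂V₂/∂x − ∂V₁/∂y = -10*x + 18*y^2 - 5*z^2 + 1
∇×V = (10*x*z - x - 4*y - 3, y, -10*x + 18*y^2 - 5*z^2 + 1)
At (-1, 2, -1): (0, 2, 78).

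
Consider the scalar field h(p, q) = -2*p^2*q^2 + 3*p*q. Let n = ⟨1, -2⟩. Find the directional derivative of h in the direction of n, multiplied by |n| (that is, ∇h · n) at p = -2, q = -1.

-15

∂h/∂p = -4*p*q^2 + 3*q
∂h/∂q = -4*p^2*q + 3*p
∇h at (-2, -1) = (5, 10)
∇h · n = (5)(1) + (10)(-2) = -15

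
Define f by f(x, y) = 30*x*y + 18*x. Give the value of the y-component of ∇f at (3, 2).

90

(∇f)_2 = ∂f/∂y = 30*x
At (3, 2): 90.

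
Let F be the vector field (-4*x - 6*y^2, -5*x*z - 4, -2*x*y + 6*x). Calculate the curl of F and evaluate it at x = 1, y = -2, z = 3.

(3, -10, -39)

(∇×F)₁ = ∂F₃/∂y − ∂F₂/∂z = 3*x
(∇×F)₂ = ∂F₁/∂z − ∂F₃/∂x = 2*y - 6
(∇×F)₃ = ∂F₂/∂x − ∂F₁/∂y = 12*y - 5*z
∇×F = (3*x, 2*y - 6, 12*y - 5*z)
At (1, -2, 3): (3, -10, -39).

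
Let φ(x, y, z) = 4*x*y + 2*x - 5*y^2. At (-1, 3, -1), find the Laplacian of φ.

-10

∂²φ/∂x² = 0
∂²φ/∂y² = -10
∂²φ/∂z² = 0
∇²φ = -10
At (-1, 3, -1): -10.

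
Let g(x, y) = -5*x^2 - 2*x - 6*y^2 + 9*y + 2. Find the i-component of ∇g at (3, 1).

-32

(∇g)_1 = ∂g/∂x = -10*x - 2
At (3, 1): -32.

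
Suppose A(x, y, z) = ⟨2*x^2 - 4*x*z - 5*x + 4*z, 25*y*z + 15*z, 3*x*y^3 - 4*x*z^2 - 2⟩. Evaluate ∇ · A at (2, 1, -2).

∂A₁/∂x = 4*x - 4*z - 5
∂A₂/∂y = 25*z
∂A₃/∂z = -8*x*z
∇·A = -8*x*z + 4*x + 21*z - 5
At (2, 1, -2): -7.

-7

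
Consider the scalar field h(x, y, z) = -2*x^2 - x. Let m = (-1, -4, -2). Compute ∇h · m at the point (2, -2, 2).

9

∂h/∂x = -4*x - 1
∂h/∂y = 0
∂h/∂z = 0
∇h at (2, -2, 2) = (-9, 0, 0)
∇h · m = (-9)(-1) + (0)(-4) + (0)(-2) = 9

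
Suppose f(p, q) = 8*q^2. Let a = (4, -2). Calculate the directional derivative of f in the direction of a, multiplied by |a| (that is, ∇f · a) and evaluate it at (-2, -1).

32

∂f/∂p = 0
∂f/∂q = 16*q
∇f at (-2, -1) = (0, -16)
∇f · a = (0)(4) + (-16)(-2) = 32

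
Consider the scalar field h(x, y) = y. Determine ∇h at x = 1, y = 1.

(0, 1)

∂h/∂x = 0
∂h/∂y = 1
∇h = (0, 1)
At (1, 1): (0, 1).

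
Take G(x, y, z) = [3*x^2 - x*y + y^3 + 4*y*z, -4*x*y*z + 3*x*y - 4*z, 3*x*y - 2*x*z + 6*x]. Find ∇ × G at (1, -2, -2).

(∇×G)₁ = ∂G₃/∂y − ∂G₂/∂z = 4*x*y + 3*x + 4
(∇×G)₂ = ∂G₁/∂z − ∂G₃/∂x = y + 2*z - 6
(∇×G)₃ = ∂G₂/∂x − ∂G₁/∂y = x - 3*y^2 - 4*y*z + 3*y - 4*z
∇×G = (4*x*y + 3*x + 4, y + 2*z - 6, x - 3*y^2 - 4*y*z + 3*y - 4*z)
At (1, -2, -2): (-1, -12, -25).

(-1, -12, -25)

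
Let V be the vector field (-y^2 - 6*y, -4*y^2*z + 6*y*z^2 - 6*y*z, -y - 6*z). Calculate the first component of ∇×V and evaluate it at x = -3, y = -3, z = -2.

(∇×V)_1 = ∂V₃/∂y − ∂V₂/∂z
= -1 − (-4*y^2 + 12*y*z - 6*y)
= 4*y^2 - 12*y*z + 6*y - 1
At (-3, -3, -2): -55.

-55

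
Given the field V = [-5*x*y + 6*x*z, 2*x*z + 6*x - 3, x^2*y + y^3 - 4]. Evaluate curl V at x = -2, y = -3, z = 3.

(∇×V)₁ = ∂V₃/∂y − ∂V₂/∂z = x^2 - 2*x + 3*y^2
(∇×V)₂ = ∂V₁/∂z − ∂V₃/∂x = -2*x*y + 6*x
(∇×V)₃ = ∂V₂/∂x − ∂V₁/∂y = 5*x + 2*z + 6
∇×V = (x^2 - 2*x + 3*y^2, -2*x*y + 6*x, 5*x + 2*z + 6)
At (-2, -3, 3): (35, -24, 2).

(35, -24, 2)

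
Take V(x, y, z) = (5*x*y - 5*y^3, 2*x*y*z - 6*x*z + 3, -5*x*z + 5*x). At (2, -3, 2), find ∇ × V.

(∇×V)₁ = ∂V₃/∂y − ∂V₂/∂z = -2*x*y + 6*x
(∇×V)₂ = ∂V₁/∂z − ∂V₃/∂x = 5*z - 5
(∇×V)₃ = ∂V₂/∂x − ∂V₁/∂y = -5*x + 15*y^2 + 2*y*z - 6*z
∇×V = (-2*x*y + 6*x, 5*z - 5, -5*x + 15*y^2 + 2*y*z - 6*z)
At (2, -3, 2): (24, 5, 101).

(24, 5, 101)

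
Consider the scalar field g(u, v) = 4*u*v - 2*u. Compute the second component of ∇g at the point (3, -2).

12

(∇g)_2 = ∂g/∂v = 4*u
At (3, -2): 12.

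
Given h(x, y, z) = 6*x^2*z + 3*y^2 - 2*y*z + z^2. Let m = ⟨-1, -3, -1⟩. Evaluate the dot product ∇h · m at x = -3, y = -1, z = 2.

42

∂h/∂x = 12*x*z
∂h/∂y = 6*y - 2*z
∂h/∂z = 6*x^2 - 2*y + 2*z
∇h at (-3, -1, 2) = (-72, -10, 60)
∇h · m = (-72)(-1) + (-10)(-3) + (60)(-1) = 42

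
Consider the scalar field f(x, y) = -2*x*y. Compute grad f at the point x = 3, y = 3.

(-6, -6)

∂f/∂x = -2*y
∂f/∂y = -2*x
∇f = (-2*y, -2*x)
At (3, 3): (-6, -6).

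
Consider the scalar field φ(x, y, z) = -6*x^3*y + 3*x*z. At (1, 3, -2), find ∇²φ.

-108

∂²φ/∂x² = -36*x*y
∂²φ/∂y² = 0
∂²φ/∂z² = 0
∇²φ = -36*x*y
At (1, 3, -2): -108.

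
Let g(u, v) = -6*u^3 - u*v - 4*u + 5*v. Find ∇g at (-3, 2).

(-168, 8)

∂g/∂u = -18*u^2 - v - 4
∂g/∂v = -u + 5
∇g = (-18*u^2 - v - 4, -u + 5)
At (-3, 2): (-168, 8).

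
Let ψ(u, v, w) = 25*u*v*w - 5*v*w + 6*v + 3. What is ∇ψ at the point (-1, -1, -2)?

(50, 66, 30)

∂ψ/∂u = 25*v*w
∂ψ/∂v = 25*u*w - 5*w + 6
∂ψ/∂w = 25*u*v - 5*v
∇ψ = (25*v*w, 25*u*w - 5*w + 6, 25*u*v - 5*v)
At (-1, -1, -2): (50, 66, 30).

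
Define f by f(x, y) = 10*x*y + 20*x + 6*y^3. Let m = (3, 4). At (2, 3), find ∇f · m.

∂f/∂x = 10*y + 20
∂f/∂y = 10*x + 18*y^2
∇f at (2, 3) = (50, 182)
∇f · m = (50)(3) + (182)(4) = 878

878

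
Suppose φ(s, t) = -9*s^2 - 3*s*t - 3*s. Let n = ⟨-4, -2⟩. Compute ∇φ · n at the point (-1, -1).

-78

∂φ/∂s = -18*s - 3*t - 3
∂φ/∂t = -3*s
∇φ at (-1, -1) = (18, 3)
∇φ · n = (18)(-4) + (3)(-2) = -78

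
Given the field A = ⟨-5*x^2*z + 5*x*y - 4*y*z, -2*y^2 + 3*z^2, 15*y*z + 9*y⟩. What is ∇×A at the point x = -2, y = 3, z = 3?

(∇×A)₁ = ∂A₃/∂y − ∂A₂/∂z = 9*z + 9
(∇×A)₂ = ∂A₁/∂z − ∂A₃/∂x = -5*x^2 - 4*y
(∇×A)₃ = ∂A₂/∂x − ∂A₁/∂y = -5*x + 4*z
∇×A = (9*z + 9, -5*x^2 - 4*y, -5*x + 4*z)
At (-2, 3, 3): (36, -32, 22).

(36, -32, 22)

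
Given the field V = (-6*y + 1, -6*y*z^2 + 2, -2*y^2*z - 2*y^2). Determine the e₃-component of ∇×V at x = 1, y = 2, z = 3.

(∇×V)_3 = ∂V₂/∂x − ∂V₁/∂y
= 0 − (-6)
= 6
At (1, 2, 3): 6.

6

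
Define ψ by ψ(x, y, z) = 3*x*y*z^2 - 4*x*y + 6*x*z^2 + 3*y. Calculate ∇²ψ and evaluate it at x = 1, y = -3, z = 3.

-6

∂²ψ/∂x² = 0
∂²ψ/∂y² = 0
∂²ψ/∂z² = 6*x*(y + 2)
∇²ψ = 6*x*y + 12*x
At (1, -3, 3): -6.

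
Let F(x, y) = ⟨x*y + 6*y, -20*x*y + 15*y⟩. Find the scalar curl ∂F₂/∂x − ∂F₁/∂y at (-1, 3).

∂F₂/∂x = -20*y
∂F₁/∂y = x + 6
Scalar curl = -x - 20*y - 6
At (-1, 3): -65.

-65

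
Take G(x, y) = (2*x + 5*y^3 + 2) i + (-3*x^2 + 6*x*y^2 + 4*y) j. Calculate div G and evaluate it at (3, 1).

42

∂G₁/∂x = 2
∂G₂/∂y = 12*x*y + 4
∇·G = 12*x*y + 6
At (3, 1): 42.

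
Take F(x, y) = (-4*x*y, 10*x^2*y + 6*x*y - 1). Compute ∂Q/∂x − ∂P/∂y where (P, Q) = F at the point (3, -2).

-120

∂F₂/∂x = 20*x*y + 6*y
∂F₁/∂y = -4*x
Scalar curl = 20*x*y + 4*x + 6*y
At (3, -2): -120.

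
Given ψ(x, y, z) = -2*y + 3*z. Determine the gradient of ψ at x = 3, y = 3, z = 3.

(0, -2, 3)

∂ψ/∂x = 0
∂ψ/∂y = -2
∂ψ/∂z = 3
∇ψ = (0, -2, 3)
At (3, 3, 3): (0, -2, 3).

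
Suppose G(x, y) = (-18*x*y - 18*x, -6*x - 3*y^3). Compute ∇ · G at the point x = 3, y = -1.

-9

∂G₁/∂x = -18*y - 18
∂G₂/∂y = -9*y^2
∇·G = -9*y^2 - 18*y - 18
At (3, -1): -9.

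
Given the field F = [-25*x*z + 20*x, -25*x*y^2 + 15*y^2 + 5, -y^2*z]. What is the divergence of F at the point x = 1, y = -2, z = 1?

31

∂F₁/∂x = -25*z + 20
∂F₂/∂y = -50*x*y + 30*y
∂F₃/∂z = -y^2
∇·F = -50*x*y - y^2 + 30*y - 25*z + 20
At (1, -2, 1): 31.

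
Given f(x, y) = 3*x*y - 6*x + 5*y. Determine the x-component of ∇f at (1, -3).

(∇f)_1 = ∂f/∂x = 3*y - 6
At (1, -3): -15.

-15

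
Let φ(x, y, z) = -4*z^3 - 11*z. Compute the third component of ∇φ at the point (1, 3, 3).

(∇φ)_3 = ∂φ/∂z = -12*z^2 - 11
At (1, 3, 3): -119.

-119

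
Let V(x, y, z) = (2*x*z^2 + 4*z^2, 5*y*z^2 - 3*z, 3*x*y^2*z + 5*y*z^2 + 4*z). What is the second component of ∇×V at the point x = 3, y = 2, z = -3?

-24

(∇×V)_2 = ∂V₁/∂z − ∂V₃/∂x
= 4*x*z + 8*z − (3*y^2*z)
= 4*x*z - 3*y^2*z + 8*z
At (3, 2, -3): -24.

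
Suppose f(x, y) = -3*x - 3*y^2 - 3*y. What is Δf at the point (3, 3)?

-6

∂²f/∂x² = 0
∂²f/∂y² = -6
∇²f = -6
At (3, 3): -6.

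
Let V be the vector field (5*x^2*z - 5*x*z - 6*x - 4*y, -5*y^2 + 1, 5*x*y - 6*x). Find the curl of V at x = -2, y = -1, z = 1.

(-10, 41, 4)

(∇×V)₁ = ∂V₃/∂y − ∂V₂/∂z = 5*x
(∇×V)₂ = ∂V₁/∂z − ∂V₃/∂x = 5*x^2 - 5*x - 5*y + 6
(∇×V)₃ = ∂V₂/∂x − ∂V₁/∂y = 4
∇×V = (5*x, 5*x^2 - 5*x - 5*y + 6, 4)
At (-2, -1, 1): (-10, 41, 4).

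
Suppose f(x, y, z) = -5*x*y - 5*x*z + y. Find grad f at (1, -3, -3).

∂f/∂x = -5*y - 5*z
∂f/∂y = -5*x + 1
∂f/∂z = -5*x
∇f = (-5*y - 5*z, -5*x + 1, -5*x)
At (1, -3, -3): (30, -4, -5).

(30, -4, -5)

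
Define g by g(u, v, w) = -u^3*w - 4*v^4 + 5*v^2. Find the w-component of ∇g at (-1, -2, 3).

1

(∇g)_3 = ∂g/∂w = -u^3
At (-1, -2, 3): 1.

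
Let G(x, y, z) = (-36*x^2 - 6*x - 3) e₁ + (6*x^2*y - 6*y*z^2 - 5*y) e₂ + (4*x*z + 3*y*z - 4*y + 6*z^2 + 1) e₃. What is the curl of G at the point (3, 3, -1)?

(∇×G)₁ = ∂G₃/∂y − ∂G₂/∂z = 12*y*z + 3*z - 4
(∇×G)₂ = ∂G₁/∂z − ∂G₃/∂x = -4*z
(∇×G)₃ = ∂G₂/∂x − ∂G₁/∂y = 12*x*y
∇×G = (12*y*z + 3*z - 4, -4*z, 12*x*y)
At (3, 3, -1): (-43, 4, 108).

(-43, 4, 108)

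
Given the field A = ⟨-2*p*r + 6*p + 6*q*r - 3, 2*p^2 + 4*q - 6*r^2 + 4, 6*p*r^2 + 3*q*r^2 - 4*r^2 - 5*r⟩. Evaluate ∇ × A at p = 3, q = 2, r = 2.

(36, -18, 0)

(∇×A)₁ = ∂A₃/∂q − ∂A₂/∂r = 3*r^2 + 12*r
(∇×A)₂ = ∂A₁/∂r − ∂A₃/∂p = -2*p + 6*q - 6*r^2
(∇×A)₃ = ∂A₂/∂p − ∂A₁/∂q = 4*p - 6*r
∇×A = (3*r^2 + 12*r, -2*p + 6*q - 6*r^2, 4*p - 6*r)
At (3, 2, 2): (36, -18, 0).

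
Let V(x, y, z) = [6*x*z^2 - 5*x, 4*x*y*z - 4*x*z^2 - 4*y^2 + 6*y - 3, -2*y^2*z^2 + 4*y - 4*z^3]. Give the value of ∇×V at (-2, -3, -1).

(∇×V)₁ = ∂V₃/∂y − ∂V₂/∂z = -4*x*y + 8*x*z - 4*y*z^2 + 4
(∇×V)₂ = ∂V₁/∂z − ∂V₃/∂x = 12*x*z
(∇×V)₃ = ∂V₂/∂x − ∂V₁/∂y = 4*y*z - 4*z^2
∇×V = (-4*x*y + 8*x*z - 4*y*z^2 + 4, 12*x*z, 4*y*z - 4*z^2)
At (-2, -3, -1): (8, 24, 8).

(8, 24, 8)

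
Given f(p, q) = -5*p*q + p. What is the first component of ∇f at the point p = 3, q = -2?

(∇f)_1 = ∂f/∂p = -5*q + 1
At (3, -2): 11.

11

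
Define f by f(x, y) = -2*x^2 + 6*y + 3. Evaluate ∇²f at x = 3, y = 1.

∂²f/∂x² = -4
∂²f/∂y² = 0
∇²f = -4
At (3, 1): -4.

-4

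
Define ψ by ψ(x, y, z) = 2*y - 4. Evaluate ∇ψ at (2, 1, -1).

∂ψ/∂x = 0
∂ψ/∂y = 2
∂ψ/∂z = 0
∇ψ = (0, 2, 0)
At (2, 1, -1): (0, 2, 0).

(0, 2, 0)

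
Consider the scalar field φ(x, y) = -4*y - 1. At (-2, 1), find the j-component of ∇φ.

-4

(∇φ)_2 = ∂φ/∂y = -4
At (-2, 1): -4.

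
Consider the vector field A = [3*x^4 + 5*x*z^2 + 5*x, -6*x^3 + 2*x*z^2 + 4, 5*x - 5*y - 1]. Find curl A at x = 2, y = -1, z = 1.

(-13, 15, -70)

(∇×A)₁ = ∂A₃/∂y − ∂A₂/∂z = -4*x*z - 5
(∇×A)₂ = ∂A₁/∂z − ∂A₃/∂x = 10*x*z - 5
(∇×A)₃ = ∂A₂/∂x − ∂A₁/∂y = -18*x^2 + 2*z^2
∇×A = (-4*x*z - 5, 10*x*z - 5, -18*x^2 + 2*z^2)
At (2, -1, 1): (-13, 15, -70).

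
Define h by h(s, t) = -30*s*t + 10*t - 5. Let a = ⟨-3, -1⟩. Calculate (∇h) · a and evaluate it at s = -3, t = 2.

∂h/∂s = -30*t
∂h/∂t = -30*s + 10
∇h at (-3, 2) = (-60, 100)
∇h · a = (-60)(-3) + (100)(-1) = 80

80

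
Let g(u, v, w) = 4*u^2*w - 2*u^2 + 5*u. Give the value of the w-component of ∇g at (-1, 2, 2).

(∇g)_3 = ∂g/∂w = 4*u^2
At (-1, 2, 2): 4.

4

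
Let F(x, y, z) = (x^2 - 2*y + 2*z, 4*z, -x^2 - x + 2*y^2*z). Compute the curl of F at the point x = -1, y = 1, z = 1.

(0, 1, 2)

(∇×F)₁ = ∂F₃/∂y − ∂F₂/∂z = 4*y*z - 4
(∇×F)₂ = ∂F₁/∂z − ∂F₃/∂x = 2*x + 3
(∇×F)₃ = ∂F₂/∂x − ∂F₁/∂y = 2
∇×F = (4*y*z - 4, 2*x + 3, 2)
At (-1, 1, 1): (0, 1, 2).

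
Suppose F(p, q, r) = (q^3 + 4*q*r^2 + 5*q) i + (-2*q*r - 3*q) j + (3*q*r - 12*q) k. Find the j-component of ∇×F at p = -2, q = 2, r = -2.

(∇×F)_2 = ∂F₁/∂r − ∂F₃/∂p
= 8*q*r − (0)
= 8*q*r
At (-2, 2, -2): -32.

-32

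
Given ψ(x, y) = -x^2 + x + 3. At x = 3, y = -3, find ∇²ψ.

-2

∂²ψ/∂x² = -2
∂²ψ/∂y² = 0
∇²ψ = -2
At (3, -3): -2.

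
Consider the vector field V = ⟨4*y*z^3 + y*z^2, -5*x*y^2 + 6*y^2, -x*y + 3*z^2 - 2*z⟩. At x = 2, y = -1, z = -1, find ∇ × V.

(-2, -11, -2)

(∇×V)₁ = ∂V₃/∂y − ∂V₂/∂z = -x
(∇×V)₂ = ∂V₁/∂z − ∂V₃/∂x = 12*y*z^2 + 2*y*z + y
(∇×V)₃ = ∂V₂/∂x − ∂V₁/∂y = -5*y^2 - 4*z^3 - z^2
∇×V = (-x, 12*y*z^2 + 2*y*z + y, -5*y^2 - 4*z^3 - z^2)
At (2, -1, -1): (-2, -11, -2).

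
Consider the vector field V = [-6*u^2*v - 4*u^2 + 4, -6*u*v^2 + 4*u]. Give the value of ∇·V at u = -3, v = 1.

∂V₁/∂u = -12*u*v - 8*u
∂V₂/∂v = -12*u*v
∇·V = -24*u*v - 8*u
At (-3, 1): 96.

96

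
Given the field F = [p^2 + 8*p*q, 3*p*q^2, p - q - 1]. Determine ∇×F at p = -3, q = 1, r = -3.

(-1, -1, 27)

(∇×F)₁ = ∂F₃/∂q − ∂F₂/∂r = -1
(∇×F)₂ = ∂F₁/∂r − ∂F₃/∂p = -1
(∇×F)₃ = ∂F₂/∂p − ∂F₁/∂q = -8*p + 3*q^2
∇×F = (-1, -1, -8*p + 3*q^2)
At (-3, 1, -3): (-1, -1, 27).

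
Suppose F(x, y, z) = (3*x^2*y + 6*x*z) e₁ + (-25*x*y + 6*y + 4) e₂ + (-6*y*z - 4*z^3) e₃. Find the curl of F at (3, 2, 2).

(∇×F)₁ = ∂F₃/∂y − ∂F₂/∂z = -6*z
(∇×F)₂ = ∂F₁/∂z − ∂F₃/∂x = 6*x
(∇×F)₃ = ∂F₂/∂x − ∂F₁/∂y = -3*x^2 - 25*y
∇×F = (-6*z, 6*x, -3*x^2 - 25*y)
At (3, 2, 2): (-12, 18, -77).

(-12, 18, -77)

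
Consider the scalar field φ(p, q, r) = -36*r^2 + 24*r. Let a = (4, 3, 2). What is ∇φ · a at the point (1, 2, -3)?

480

∂φ/∂p = 0
∂φ/∂q = 0
∂φ/∂r = -72*r + 24
∇φ at (1, 2, -3) = (0, 0, 240)
∇φ · a = (0)(4) + (0)(3) + (240)(2) = 480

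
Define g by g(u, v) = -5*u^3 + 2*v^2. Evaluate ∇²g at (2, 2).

-56

∂²g/∂u² = -30*u
∂²g/∂v² = 4
∇²g = -30*u + 4
At (2, 2): -56.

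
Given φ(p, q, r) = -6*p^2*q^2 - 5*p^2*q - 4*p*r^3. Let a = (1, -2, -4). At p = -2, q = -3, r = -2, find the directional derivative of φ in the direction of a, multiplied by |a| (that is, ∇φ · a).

∂φ/∂p = -12*p*q^2 - 10*p*q - 4*r^3
∂φ/∂q = -12*p^2*q - 5*p^2
∂φ/∂r = -12*p*r^2
∇φ at (-2, -3, -2) = (188, 124, 96)
∇φ · a = (188)(1) + (124)(-2) + (96)(-4) = -444

-444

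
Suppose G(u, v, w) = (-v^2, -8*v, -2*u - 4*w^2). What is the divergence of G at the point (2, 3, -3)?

16

∂G₁/∂u = 0
∂G₂/∂v = -8
∂G₃/∂w = -8*w
∇·G = -8*w - 8
At (2, 3, -3): 16.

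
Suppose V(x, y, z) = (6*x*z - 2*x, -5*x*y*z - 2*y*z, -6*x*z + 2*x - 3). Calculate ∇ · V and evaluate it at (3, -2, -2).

2

∂V₁/∂x = 6*z - 2
∂V₂/∂y = -5*x*z - 2*z
∂V₃/∂z = -6*x
∇·V = -5*x*z - 6*x + 4*z - 2
At (3, -2, -2): 2.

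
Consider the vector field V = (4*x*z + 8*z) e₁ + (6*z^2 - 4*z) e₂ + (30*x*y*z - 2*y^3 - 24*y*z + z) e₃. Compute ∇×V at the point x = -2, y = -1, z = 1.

(-98, 30, 0)

(∇×V)₁ = ∂V₃/∂y − ∂V₂/∂z = 30*x*z - 6*y^2 - 36*z + 4
(∇×V)₂ = ∂V₁/∂z − ∂V₃/∂x = 4*x - 30*y*z + 8
(∇×V)₃ = ∂V₂/∂x − ∂V₁/∂y = 0
∇×V = (30*x*z - 6*y^2 - 36*z + 4, 4*x - 30*y*z + 8, 0)
At (-2, -1, 1): (-98, 30, 0).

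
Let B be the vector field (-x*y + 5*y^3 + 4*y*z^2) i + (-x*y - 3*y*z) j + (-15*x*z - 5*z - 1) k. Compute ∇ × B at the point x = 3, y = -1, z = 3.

(-3, 21, -47)

(∇×B)₁ = ∂B₃/∂y − ∂B₂/∂z = 3*y
(∇×B)₂ = ∂B₁/∂z − ∂B₃/∂x = 8*y*z + 15*z
(∇×B)₃ = ∂B₂/∂x − ∂B₁/∂y = x - 15*y^2 - y - 4*z^2
∇×B = (3*y, 8*y*z + 15*z, x - 15*y^2 - y - 4*z^2)
At (3, -1, 3): (-3, 21, -47).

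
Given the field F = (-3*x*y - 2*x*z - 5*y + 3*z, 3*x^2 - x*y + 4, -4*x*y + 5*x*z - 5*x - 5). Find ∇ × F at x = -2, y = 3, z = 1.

(8, 19, -16)

(∇×F)₁ = ∂F₃/∂y − ∂F₂/∂z = -4*x
(∇×F)₂ = ∂F₁/∂z − ∂F₃/∂x = -2*x + 4*y - 5*z + 8
(∇×F)₃ = ∂F₂/∂x − ∂F₁/∂y = 9*x - y + 5
∇×F = (-4*x, -2*x + 4*y - 5*z + 8, 9*x - y + 5)
At (-2, 3, 1): (8, 19, -16).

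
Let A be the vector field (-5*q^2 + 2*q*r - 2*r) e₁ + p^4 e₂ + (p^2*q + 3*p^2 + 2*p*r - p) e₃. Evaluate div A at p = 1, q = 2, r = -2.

2

∂A₁/∂p = 0
∂A₂/∂q = 0
∂A₃/∂r = 2*p
∇·A = 2*p
At (1, 2, -2): 2.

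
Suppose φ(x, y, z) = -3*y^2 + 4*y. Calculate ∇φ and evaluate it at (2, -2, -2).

∂φ/∂x = 0
∂φ/∂y = -6*y + 4
∂φ/∂z = 0
∇φ = (0, -6*y + 4, 0)
At (2, -2, -2): (0, 16, 0).

(0, 16, 0)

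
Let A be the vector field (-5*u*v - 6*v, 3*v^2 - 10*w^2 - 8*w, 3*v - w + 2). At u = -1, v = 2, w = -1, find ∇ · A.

∂A₁/∂u = -5*v
∂A₂/∂v = 6*v
∂A₃/∂w = -1
∇·A = v - 1
At (-1, 2, -1): 1.

1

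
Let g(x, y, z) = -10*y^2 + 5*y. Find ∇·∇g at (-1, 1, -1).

-20

∂²g/∂x² = 0
∂²g/∂y² = -20
∂²g/∂z² = 0
∇²g = -20
At (-1, 1, -1): -20.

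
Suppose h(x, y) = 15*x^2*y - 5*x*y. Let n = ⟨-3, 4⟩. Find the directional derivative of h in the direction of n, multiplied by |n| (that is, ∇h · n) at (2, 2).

-130

∂h/∂x = 30*x*y - 5*y
∂h/∂y = 15*x^2 - 5*x
∇h at (2, 2) = (110, 50)
∇h · n = (110)(-3) + (50)(4) = -130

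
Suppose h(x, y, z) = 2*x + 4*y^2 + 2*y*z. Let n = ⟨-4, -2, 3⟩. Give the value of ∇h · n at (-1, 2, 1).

∂h/∂x = 2
∂h/∂y = 8*y + 2*z
∂h/∂z = 2*y
∇h at (-1, 2, 1) = (2, 18, 4)
∇h · n = (2)(-4) + (18)(-2) + (4)(3) = -32

-32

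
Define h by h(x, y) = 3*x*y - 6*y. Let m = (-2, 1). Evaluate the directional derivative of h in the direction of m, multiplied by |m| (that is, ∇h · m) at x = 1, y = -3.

∂h/∂x = 3*y
∂h/∂y = 3*x - 6
∇h at (1, -3) = (-9, -3)
∇h · m = (-9)(-2) + (-3)(1) = 15

15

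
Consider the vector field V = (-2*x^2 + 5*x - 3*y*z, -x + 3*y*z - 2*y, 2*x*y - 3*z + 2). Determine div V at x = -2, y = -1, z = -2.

∂V₁/∂x = -4*x + 5
∂V₂/∂y = 3*z - 2
∂V₃/∂z = -3
∇·V = -4*x + 3*z
At (-2, -1, -2): 2.

2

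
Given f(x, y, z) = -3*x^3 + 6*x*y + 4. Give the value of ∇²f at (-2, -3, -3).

36

∂²f/∂x² = -18*x
∂²f/∂y² = 0
∂²f/∂z² = 0
∇²f = -18*x
At (-2, -3, -3): 36.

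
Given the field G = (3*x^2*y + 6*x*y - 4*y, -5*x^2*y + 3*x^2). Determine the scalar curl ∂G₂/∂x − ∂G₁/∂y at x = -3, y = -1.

-53

∂G₂/∂x = -10*x*y + 6*x
∂G₁/∂y = 3*x^2 + 6*x - 4
Scalar curl = -3*x^2 - 10*x*y + 4
At (-3, -1): -53.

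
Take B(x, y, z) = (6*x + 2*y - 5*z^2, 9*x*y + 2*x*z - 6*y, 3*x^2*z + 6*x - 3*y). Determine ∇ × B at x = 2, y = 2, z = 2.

(-7, -50, 20)

(∇×B)₁ = ∂B₃/∂y − ∂B₂/∂z = -2*x - 3
(∇×B)₂ = ∂B₁/∂z − ∂B₃/∂x = -6*x*z - 10*z - 6
(∇×B)₃ = ∂B₂/∂x − ∂B₁/∂y = 9*y + 2*z - 2
∇×B = (-2*x - 3, -6*x*z - 10*z - 6, 9*y + 2*z - 2)
At (2, 2, 2): (-7, -50, 20).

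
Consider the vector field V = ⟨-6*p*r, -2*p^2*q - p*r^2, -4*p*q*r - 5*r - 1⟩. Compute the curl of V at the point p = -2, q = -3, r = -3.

(-12, 48, -33)

(∇×V)₁ = ∂V₃/∂q − ∂V₂/∂r = -2*p*r
(∇×V)₂ = ∂V₁/∂r − ∂V₃/∂p = -6*p + 4*q*r
(∇×V)₃ = ∂V₂/∂p − ∂V₁/∂q = -4*p*q - r^2
∇×V = (-2*p*r, -6*p + 4*q*r, -4*p*q - r^2)
At (-2, -3, -3): (-12, 48, -33).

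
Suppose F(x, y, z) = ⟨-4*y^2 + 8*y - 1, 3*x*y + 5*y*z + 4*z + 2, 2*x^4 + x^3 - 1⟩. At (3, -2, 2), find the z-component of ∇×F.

-30

(∇×F)_3 = ∂F₂/∂x − ∂F₁/∂y
= 3*y − (-8*y + 8)
= 11*y - 8
At (3, -2, 2): -30.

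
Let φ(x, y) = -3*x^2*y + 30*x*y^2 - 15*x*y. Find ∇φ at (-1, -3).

∂φ/∂x = -6*x*y + 30*y^2 - 15*y
∂φ/∂y = -3*x^2 + 60*x*y - 15*x
∇φ = (-6*x*y + 30*y^2 - 15*y, -3*x^2 + 60*x*y - 15*x)
At (-1, -3): (297, 192).

(297, 192)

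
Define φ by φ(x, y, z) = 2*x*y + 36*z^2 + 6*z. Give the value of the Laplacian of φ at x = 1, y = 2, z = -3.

∂²φ/∂x² = 0
∂²φ/∂y² = 0
∂²φ/∂z² = 72
∇²φ = 72
At (1, 2, -3): 72.

72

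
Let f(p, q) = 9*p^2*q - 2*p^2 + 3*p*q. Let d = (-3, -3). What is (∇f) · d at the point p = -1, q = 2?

60

∂f/∂p = 18*p*q - 4*p + 3*q
∂f/∂q = 9*p^2 + 3*p
∇f at (-1, 2) = (-26, 6)
∇f · d = (-26)(-3) + (6)(-3) = 60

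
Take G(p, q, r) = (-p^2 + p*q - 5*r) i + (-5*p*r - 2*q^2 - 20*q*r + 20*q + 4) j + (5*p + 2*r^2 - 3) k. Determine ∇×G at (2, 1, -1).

(30, -10, 3)

(∇×G)₁ = ∂G₃/∂q − ∂G₂/∂r = 5*p + 20*q
(∇×G)₂ = ∂G₁/∂r − ∂G₃/∂p = -10
(∇×G)₃ = ∂G₂/∂p − ∂G₁/∂q = -p - 5*r
∇×G = (5*p + 20*q, -10, -p - 5*r)
At (2, 1, -1): (30, -10, 3).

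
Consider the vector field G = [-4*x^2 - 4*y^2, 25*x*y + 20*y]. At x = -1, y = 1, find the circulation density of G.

33

∂G₂/∂x = 25*y
∂G₁/∂y = -8*y
Scalar curl = 33*y
At (-1, 1): 33.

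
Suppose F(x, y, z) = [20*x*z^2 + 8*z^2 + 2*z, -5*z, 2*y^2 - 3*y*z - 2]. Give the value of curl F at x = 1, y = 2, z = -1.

(∇×F)₁ = ∂F₃/∂y − ∂F₂/∂z = 4*y - 3*z + 5
(∇×F)₂ = ∂F₁/∂z − ∂F₃/∂x = 40*x*z + 16*z + 2
(∇×F)₃ = ∂F₂/∂x − ∂F₁/∂y = 0
∇×F = (4*y - 3*z + 5, 40*x*z + 16*z + 2, 0)
At (1, 2, -1): (16, -54, 0).

(16, -54, 0)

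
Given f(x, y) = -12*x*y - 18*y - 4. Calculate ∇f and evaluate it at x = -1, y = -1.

(12, -6)

∂f/∂x = -12*y
∂f/∂y = -12*x - 18
∇f = (-12*y, -12*x - 18)
At (-1, -1): (12, -6).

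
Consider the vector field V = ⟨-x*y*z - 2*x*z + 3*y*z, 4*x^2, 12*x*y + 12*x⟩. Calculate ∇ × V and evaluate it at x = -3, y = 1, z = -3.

(∇×V)₁ = ∂V₃/∂y − ∂V₂/∂z = 12*x
(∇×V)₂ = ∂V₁/∂z − ∂V₃/∂x = -x*y - 2*x - 9*y - 12
(∇×V)₃ = ∂V₂/∂x − ∂V₁/∂y = x*z + 8*x - 3*z
∇×V = (12*x, -x*y - 2*x - 9*y - 12, x*z + 8*x - 3*z)
At (-3, 1, -3): (-36, -12, -6).

(-36, -12, -6)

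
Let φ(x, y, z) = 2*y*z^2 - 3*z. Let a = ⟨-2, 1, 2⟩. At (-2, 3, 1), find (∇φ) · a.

20

∂φ/∂x = 0
∂φ/∂y = 2*z^2
∂φ/∂z = 4*y*z - 3
∇φ at (-2, 3, 1) = (0, 2, 9)
∇φ · a = (0)(-2) + (2)(1) + (9)(2) = 20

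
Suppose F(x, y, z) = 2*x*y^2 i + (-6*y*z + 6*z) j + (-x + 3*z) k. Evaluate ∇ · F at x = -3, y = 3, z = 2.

9

∂F₁/∂x = 2*y^2
∂F₂/∂y = -6*z
∂F₃/∂z = 3
∇·F = 2*y^2 - 6*z + 3
At (-3, 3, 2): 9.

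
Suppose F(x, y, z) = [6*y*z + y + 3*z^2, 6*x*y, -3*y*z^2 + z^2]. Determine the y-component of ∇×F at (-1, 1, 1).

(∇×F)_2 = ∂F₁/∂z − ∂F₃/∂x
= 6*y + 6*z − (0)
= 6*y + 6*z
At (-1, 1, 1): 12.

12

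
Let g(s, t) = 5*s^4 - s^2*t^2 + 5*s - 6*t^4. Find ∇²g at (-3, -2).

226

∂²g/∂s² = 2*(30*s^2 - t^2)
∂²g/∂t² = -2*(s^2 + 36*t^2)
∇²g = 58*s^2 - 74*t^2
At (-3, -2): 226.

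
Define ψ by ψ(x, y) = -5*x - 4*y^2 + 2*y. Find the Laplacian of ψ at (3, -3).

-8

∂²ψ/∂x² = 0
∂²ψ/∂y² = -8
∇²ψ = -8
At (3, -3): -8.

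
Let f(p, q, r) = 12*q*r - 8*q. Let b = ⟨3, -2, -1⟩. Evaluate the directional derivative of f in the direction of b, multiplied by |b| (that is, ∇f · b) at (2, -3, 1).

28

∂f/∂p = 0
∂f/∂q = 12*r - 8
∂f/∂r = 12*q
∇f at (2, -3, 1) = (0, 4, -36)
∇f · b = (0)(3) + (4)(-2) + (-36)(-1) = 28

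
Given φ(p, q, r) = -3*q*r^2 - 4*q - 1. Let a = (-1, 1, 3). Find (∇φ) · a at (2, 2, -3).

77

∂φ/∂p = 0
∂φ/∂q = -3*r^2 - 4
∂φ/∂r = -6*q*r
∇φ at (2, 2, -3) = (0, -31, 36)
∇φ · a = (0)(-1) + (-31)(1) + (36)(3) = 77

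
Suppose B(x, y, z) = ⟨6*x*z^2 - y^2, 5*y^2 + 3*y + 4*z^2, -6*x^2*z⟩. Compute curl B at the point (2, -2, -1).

(∇×B)₁ = ∂B₃/∂y − ∂B₂/∂z = -8*z
(∇×B)₂ = ∂B₁/∂z − ∂B₃/∂x = 24*x*z
(∇×B)₃ = ∂B₂/∂x − ∂B₁/∂y = 2*y
∇×B = (-8*z, 24*x*z, 2*y)
At (2, -2, -1): (8, -48, -4).

(8, -48, -4)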